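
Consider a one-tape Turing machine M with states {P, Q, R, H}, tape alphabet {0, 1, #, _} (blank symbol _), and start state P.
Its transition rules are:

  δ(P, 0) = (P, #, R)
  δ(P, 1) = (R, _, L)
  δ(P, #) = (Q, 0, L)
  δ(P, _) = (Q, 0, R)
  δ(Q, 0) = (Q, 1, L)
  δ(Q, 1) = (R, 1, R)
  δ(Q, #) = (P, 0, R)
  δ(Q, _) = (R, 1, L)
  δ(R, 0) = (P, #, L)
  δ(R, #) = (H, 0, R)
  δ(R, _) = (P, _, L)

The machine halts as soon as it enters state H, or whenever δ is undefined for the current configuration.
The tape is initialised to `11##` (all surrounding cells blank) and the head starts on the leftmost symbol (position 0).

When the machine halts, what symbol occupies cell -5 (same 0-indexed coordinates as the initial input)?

0

state=P head=0 tape=_______[1]1##   (P,1)→(R,_,L)
state=R head=-1 tape=______[_]_1##   (R,_)→(P,_,L)
state=P head=-2 tape=_____[_]__1##   (P,_)→(Q,0,R)
state=Q head=-1 tape=_____0[_]_1##   (Q,_)→(R,1,L)
state=R head=-2 tape=_____[0]1_1##   (R,0)→(P,#,L)
state=P head=-3 tape=____[_]#1_1##   (P,_)→(Q,0,R)
state=Q head=-2 tape=____0[#]1_1##   (Q,#)→(P,0,R)
state=P head=-1 tape=____00[1]_1##   (P,1)→(R,_,L)
state=R head=-2 tape=____0[0]__1##   (R,0)→(P,#,L)
state=P head=-3 tape=____[0]#__1##   (P,0)→(P,#,R)
state=P head=-2 tape=____#[#]__1##   (P,#)→(Q,0,L)
state=Q head=-3 tape=____[#]0__1##   (Q,#)→(P,0,R)
state=P head=-2 tape=____0[0]__1##   (P,0)→(P,#,R)
state=P head=-1 tape=____0#[_]_1##   (P,_)→(Q,0,R)
state=Q head=0 tape=____0#0[_]1##   (Q,_)→(R,1,L)
state=R head=-1 tape=____0#[0]11##   (R,0)→(P,#,L)
state=P head=-2 tape=____0[#]#11##   (P,#)→(Q,0,L)
state=Q head=-3 tape=____[0]0#11##   (Q,0)→(Q,1,L)
state=Q head=-4 tape=___[_]10#11##   (Q,_)→(R,1,L)
state=R head=-5 tape=__[_]110#11##   (R,_)→(P,_,L)
state=P head=-6 tape=_[_]_110#11##   (P,_)→(Q,0,R)
state=Q head=-5 tape=_0[_]110#11##   (Q,_)→(R,1,L)
state=R head=-6 tape=_[0]1110#11##   (R,0)→(P,#,L)
state=P head=-7 tape=[_]#1110#11##   (P,_)→(Q,0,R)
state=Q head=-6 tape=0[#]1110#11##   (Q,#)→(P,0,R)
state=P head=-5 tape=00[1]110#11##   (P,1)→(R,_,L)
state=R head=-6 tape=0[0]_110#11##   (R,0)→(P,#,L)
state=P head=-7 tape=[0]#_110#11##   (P,0)→(P,#,R)
state=P head=-6 tape=#[#]_110#11##   (P,#)→(Q,0,L)
state=Q head=-7 tape=[#]0_110#11##   (Q,#)→(P,0,R)
state=P head=-6 tape=0[0]_110#11##   (P,0)→(P,#,R)
state=P head=-5 tape=0#[_]110#11##   (P,_)→(Q,0,R)
state=Q head=-4 tape=0#0[1]10#11##   (Q,1)→(R,1,R)
state=R head=-3 tape=0#01[1]0#11##
Cell -5 holds 0 when M halts.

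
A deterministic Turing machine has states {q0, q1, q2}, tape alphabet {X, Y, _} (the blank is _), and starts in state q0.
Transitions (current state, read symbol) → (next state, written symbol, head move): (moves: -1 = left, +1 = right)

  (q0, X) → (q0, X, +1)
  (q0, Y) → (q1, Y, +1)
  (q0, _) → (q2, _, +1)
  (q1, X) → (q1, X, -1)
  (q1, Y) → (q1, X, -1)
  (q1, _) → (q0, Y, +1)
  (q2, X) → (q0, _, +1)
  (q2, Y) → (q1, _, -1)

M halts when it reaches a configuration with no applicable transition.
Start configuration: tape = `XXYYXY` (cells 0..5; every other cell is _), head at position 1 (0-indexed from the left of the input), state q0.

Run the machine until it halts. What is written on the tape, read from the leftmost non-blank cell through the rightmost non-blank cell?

q0 | _X[X]YYXY___   read X → write X, move +1, go to q0
q0 | _XX[Y]YXY___   read Y → write Y, move +1, go to q1
q1 | _XXY[Y]XY___   read Y → write X, move -1, go to q1
q1 | _XX[Y]XXY___   read Y → write X, move -1, go to q1
q1 | _X[X]XXXY___   read X → write X, move -1, go to q1
q1 | _[X]XXXXY___   read X → write X, move -1, go to q1
q1 | [_]XXXXXY___   read _ → write Y, move +1, go to q0
q0 | Y[X]XXXXY___   read X → write X, move +1, go to q0
q0 | YX[X]XXXY___   read X → write X, move +1, go to q0
q0 | YXX[X]XXY___   read X → write X, move +1, go to q0
q0 | YXXX[X]XY___   read X → write X, move +1, go to q0
q0 | YXXXX[X]Y___   read X → write X, move +1, go to q0
q0 | YXXXXX[Y]___   read Y → write Y, move +1, go to q1
q1 | YXXXXXY[_]__   read _ → write Y, move +1, go to q0
q0 | YXXXXXYY[_]_   read _ → write _, move +1, go to q2
q2 | YXXXXXYY_[_]
The non-blank tape span at halt is YXXXXXYY.

YXXXXXYY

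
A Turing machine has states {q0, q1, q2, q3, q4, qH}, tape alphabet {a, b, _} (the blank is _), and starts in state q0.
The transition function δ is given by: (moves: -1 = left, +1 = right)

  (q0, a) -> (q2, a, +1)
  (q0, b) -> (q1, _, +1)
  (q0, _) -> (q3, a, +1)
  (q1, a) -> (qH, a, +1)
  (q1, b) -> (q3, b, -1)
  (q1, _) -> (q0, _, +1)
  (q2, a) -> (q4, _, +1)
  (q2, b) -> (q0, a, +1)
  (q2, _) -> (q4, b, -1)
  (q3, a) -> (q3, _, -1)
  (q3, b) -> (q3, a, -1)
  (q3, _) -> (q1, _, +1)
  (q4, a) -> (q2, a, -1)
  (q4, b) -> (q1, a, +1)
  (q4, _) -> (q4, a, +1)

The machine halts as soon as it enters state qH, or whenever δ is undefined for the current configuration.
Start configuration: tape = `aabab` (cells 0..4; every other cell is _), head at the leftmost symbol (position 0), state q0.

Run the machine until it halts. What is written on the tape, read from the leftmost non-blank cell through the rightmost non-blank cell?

state=q0 head=0 tape=[a]abab   (q0,a)→(q2,a,+1)
state=q2 head=1 tape=a[a]bab   (q2,a)→(q4,_,+1)
state=q4 head=2 tape=a_[b]ab   (q4,b)→(q1,a,+1)
state=q1 head=3 tape=a_a[a]b   (q1,a)→(qH,a,+1)
state=qH head=4 tape=a_aa[b]
The non-blank tape span at halt is a_aab.

a_aab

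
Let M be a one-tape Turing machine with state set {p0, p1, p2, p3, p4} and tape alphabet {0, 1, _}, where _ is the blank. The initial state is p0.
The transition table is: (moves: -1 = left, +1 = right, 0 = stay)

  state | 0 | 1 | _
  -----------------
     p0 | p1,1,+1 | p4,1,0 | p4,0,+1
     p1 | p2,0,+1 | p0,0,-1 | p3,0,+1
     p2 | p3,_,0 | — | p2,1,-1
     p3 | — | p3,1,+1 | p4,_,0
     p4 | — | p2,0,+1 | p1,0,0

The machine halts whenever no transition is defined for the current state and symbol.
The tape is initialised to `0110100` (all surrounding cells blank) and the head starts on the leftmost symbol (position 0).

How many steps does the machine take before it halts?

p0 | [0]110100   read 0 → write 1, move +1, go to p1
p1 | 1[1]10100   read 1 → write 0, move -1, go to p0
p0 | [1]010100   read 1 → write 1, move 0, go to p4
p4 | [1]010100   read 1 → write 0, move +1, go to p2
p2 | 0[0]10100   read 0 → write _, move 0, go to p3
p3 | 0[_]10100   read _ → write _, move 0, go to p4
p4 | 0[_]10100   read _ → write 0, move 0, go to p1
p1 | 0[0]10100   read 0 → write 0, move +1, go to p2
p2 | 00[1]0100
M halts after 8 transitions.

8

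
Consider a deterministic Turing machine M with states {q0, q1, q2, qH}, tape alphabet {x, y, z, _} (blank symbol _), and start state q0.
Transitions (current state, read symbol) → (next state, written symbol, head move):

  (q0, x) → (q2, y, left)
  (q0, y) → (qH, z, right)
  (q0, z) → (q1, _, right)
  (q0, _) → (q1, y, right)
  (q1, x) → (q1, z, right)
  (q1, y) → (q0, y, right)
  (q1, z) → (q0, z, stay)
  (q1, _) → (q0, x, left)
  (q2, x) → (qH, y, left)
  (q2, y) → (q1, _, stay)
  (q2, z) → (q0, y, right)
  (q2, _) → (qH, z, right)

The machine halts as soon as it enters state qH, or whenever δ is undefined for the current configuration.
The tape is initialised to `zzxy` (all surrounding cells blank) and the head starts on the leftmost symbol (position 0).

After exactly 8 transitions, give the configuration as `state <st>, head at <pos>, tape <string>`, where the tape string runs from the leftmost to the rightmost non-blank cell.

state qH, head at 5, tape zyzx

state=q0 head=0 tape=[z]zxy__   (q0,z)→(q1,_,right)
state=q1 head=1 tape=_[z]xy__   (q1,z)→(q0,z,stay)
state=q0 head=1 tape=_[z]xy__   (q0,z)→(q1,_,right)
state=q1 head=2 tape=__[x]y__   (q1,x)→(q1,z,right)
state=q1 head=3 tape=__z[y]__   (q1,y)→(q0,y,right)
state=q0 head=4 tape=__zy[_]_   (q0,_)→(q1,y,right)
state=q1 head=5 tape=__zyy[_]   (q1,_)→(q0,x,left)
state=q0 head=4 tape=__zy[y]x   (q0,y)→(qH,z,right)
state=qH head=5 tape=__zyz[x]
After 8 steps: state qH, head at 5, tape zyzx.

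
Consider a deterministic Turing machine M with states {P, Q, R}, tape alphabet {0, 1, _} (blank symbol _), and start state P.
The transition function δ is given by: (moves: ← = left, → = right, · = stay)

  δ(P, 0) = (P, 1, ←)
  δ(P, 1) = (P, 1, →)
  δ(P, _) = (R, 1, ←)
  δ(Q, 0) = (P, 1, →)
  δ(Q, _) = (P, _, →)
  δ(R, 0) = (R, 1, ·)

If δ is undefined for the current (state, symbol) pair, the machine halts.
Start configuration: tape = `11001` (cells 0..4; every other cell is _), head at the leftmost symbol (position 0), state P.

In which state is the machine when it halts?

P | [1]1001_   read 1 → write 1, move →, go to P
P | 1[1]001_   read 1 → write 1, move →, go to P
P | 11[0]01_   read 0 → write 1, move ←, go to P
P | 1[1]101_   read 1 → write 1, move →, go to P
P | 11[1]01_   read 1 → write 1, move →, go to P
P | 111[0]1_   read 0 → write 1, move ←, go to P
P | 11[1]11_   read 1 → write 1, move →, go to P
P | 111[1]1_   read 1 → write 1, move →, go to P
P | 1111[1]_   read 1 → write 1, move →, go to P
P | 11111[_]   read _ → write 1, move ←, go to R
R | 1111[1]1
No transition is defined for (R, 1); M halts in state R.

R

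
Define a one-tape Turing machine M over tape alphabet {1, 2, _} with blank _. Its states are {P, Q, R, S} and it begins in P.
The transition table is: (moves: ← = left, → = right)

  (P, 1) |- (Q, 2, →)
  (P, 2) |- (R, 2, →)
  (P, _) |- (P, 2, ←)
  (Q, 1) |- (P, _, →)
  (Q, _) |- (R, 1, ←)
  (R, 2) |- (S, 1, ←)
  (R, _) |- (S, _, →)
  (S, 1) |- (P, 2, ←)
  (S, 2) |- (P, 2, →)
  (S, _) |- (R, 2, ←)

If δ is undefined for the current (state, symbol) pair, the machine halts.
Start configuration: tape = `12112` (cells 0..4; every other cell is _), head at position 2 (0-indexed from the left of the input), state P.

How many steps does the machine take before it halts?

23

P | 12[1]12_____   read 1 → write 2, move →, go to Q
Q | 122[1]2_____   read 1 → write _, move →, go to P
P | 122_[2]_____   read 2 → write 2, move →, go to R
R | 122_2[_]____   read _ → write _, move →, go to S
S | 122_2_[_]___   read _ → write 2, move ←, go to R
R | 122_2[_]2___   read _ → write _, move →, go to S
S | 122_2_[2]___   read 2 → write 2, move →, go to P
P | 122_2_2[_]__   read _ → write 2, move ←, go to P
P | 122_2_[2]2__   read 2 → write 2, move →, go to R
R | 122_2_2[2]__   read 2 → write 1, move ←, go to S
S | 122_2_[2]1__   read 2 → write 2, move →, go to P
P | 122_2_2[1]__   read 1 → write 2, move →, go to Q
Q | 122_2_22[_]_   read _ → write 1, move ←, go to R
R | 122_2_2[2]1_   read 2 → write 1, move ←, go to S
S | 122_2_[2]11_   read 2 → write 2, move →, go to P
P | 122_2_2[1]1_   read 1 → write 2, move →, go to Q
Q | 122_2_22[1]_   read 1 → write _, move →, go to P
P | 122_2_22_[_]   read _ → write 2, move ←, go to P
P | 122_2_22[_]2   read _ → write 2, move ←, go to P
P | 122_2_2[2]22   read 2 → write 2, move →, go to R
R | 122_2_22[2]2   read 2 → write 1, move ←, go to S
S | 122_2_2[2]12   read 2 → write 2, move →, go to P
P | 122_2_22[1]2   read 1 → write 2, move →, go to Q
Q | 122_2_222[2]
M halts after 23 transitions.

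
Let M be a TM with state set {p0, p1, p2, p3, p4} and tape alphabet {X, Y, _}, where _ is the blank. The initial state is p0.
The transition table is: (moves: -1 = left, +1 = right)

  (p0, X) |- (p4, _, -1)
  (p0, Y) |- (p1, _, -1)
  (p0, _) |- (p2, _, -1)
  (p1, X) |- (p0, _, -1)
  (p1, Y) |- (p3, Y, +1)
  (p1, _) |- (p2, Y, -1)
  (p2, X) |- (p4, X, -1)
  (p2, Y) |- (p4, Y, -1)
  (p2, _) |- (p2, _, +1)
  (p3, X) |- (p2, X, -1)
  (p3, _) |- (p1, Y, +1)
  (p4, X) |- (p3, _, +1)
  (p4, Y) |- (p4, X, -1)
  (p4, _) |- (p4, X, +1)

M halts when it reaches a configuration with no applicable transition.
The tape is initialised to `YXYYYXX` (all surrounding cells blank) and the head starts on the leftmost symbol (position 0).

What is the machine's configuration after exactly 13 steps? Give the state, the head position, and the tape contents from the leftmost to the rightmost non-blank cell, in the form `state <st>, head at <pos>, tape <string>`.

state p1, head at 1, tape X_YXYYYXX

state=p0 head=0 tape=__[Y]XYYYXX   (p0,Y)→(p1,_,-1)
state=p1 head=-1 tape=_[_]_XYYYXX   (p1,_)→(p2,Y,-1)
state=p2 head=-2 tape=[_]Y_XYYYXX   (p2,_)→(p2,_,+1)
state=p2 head=-1 tape=_[Y]_XYYYXX   (p2,Y)→(p4,Y,-1)
state=p4 head=-2 tape=[_]Y_XYYYXX   (p4,_)→(p4,X,+1)
state=p4 head=-1 tape=X[Y]_XYYYXX   (p4,Y)→(p4,X,-1)
state=p4 head=-2 tape=[X]X_XYYYXX   (p4,X)→(p3,_,+1)
state=p3 head=-1 tape=_[X]_XYYYXX   (p3,X)→(p2,X,-1)
state=p2 head=-2 tape=[_]X_XYYYXX   (p2,_)→(p2,_,+1)
state=p2 head=-1 tape=_[X]_XYYYXX   (p2,X)→(p4,X,-1)
state=p4 head=-2 tape=[_]X_XYYYXX   (p4,_)→(p4,X,+1)
state=p4 head=-1 tape=X[X]_XYYYXX   (p4,X)→(p3,_,+1)
state=p3 head=0 tape=X_[_]XYYYXX   (p3,_)→(p1,Y,+1)
state=p1 head=1 tape=X_Y[X]YYYXX
After 13 steps: state p1, head at 1, tape X_YXYYYXX.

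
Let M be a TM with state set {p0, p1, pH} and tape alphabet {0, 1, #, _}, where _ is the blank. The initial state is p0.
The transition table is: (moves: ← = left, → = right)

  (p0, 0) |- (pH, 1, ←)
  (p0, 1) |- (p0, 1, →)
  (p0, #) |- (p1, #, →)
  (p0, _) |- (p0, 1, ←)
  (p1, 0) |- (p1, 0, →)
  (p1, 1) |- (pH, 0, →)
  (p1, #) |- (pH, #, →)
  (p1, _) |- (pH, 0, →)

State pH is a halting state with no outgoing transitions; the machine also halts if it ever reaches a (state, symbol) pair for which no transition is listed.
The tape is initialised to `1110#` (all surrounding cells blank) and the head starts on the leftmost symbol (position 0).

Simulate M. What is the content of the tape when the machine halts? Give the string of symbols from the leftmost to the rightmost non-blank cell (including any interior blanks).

state=p0 head=0 tape=[1]110#   (p0,1)→(p0,1,→)
state=p0 head=1 tape=1[1]10#   (p0,1)→(p0,1,→)
state=p0 head=2 tape=11[1]0#   (p0,1)→(p0,1,→)
state=p0 head=3 tape=111[0]#   (p0,0)→(pH,1,←)
state=pH head=2 tape=11[1]1#
The non-blank tape span at halt is 1111#.

1111#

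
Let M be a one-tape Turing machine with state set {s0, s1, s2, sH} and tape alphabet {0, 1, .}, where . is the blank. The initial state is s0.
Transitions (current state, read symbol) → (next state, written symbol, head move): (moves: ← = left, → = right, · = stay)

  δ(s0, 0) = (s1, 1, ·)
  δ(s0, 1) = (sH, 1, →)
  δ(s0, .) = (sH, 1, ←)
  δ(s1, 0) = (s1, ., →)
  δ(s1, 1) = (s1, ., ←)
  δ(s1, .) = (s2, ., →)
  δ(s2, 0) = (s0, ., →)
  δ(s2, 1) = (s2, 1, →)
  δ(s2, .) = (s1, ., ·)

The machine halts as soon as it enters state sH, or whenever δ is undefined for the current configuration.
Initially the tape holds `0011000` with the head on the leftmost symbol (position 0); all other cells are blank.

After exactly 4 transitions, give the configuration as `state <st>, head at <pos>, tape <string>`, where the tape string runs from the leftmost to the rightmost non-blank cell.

s0 | .[0]011000   read 0 → write 1, move ·, go to s1
s1 | .[1]011000   read 1 → write ., move ←, go to s1
s1 | [.].011000   read . → write ., move →, go to s2
s2 | .[.]011000   read . → write ., move ·, go to s1
s1 | .[.]011000
After 4 steps: state s1, head at 0, tape 011000.

state s1, head at 0, tape 011000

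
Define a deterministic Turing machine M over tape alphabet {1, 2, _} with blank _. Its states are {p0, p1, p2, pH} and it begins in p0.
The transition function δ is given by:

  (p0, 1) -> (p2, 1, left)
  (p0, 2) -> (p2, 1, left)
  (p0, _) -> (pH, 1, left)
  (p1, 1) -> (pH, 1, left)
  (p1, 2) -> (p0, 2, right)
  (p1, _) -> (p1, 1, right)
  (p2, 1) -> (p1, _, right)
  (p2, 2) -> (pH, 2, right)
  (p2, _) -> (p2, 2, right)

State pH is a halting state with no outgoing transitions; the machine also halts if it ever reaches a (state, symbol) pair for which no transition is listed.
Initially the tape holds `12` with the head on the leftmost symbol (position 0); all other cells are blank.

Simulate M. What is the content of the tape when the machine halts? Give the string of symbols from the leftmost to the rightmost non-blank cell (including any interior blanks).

2_21

state=p0 head=0 tape=_[1]2_   (p0,1)→(p2,1,left)
state=p2 head=-1 tape=[_]12_   (p2,_)→(p2,2,right)
state=p2 head=0 tape=2[1]2_   (p2,1)→(p1,_,right)
state=p1 head=1 tape=2_[2]_   (p1,2)→(p0,2,right)
state=p0 head=2 tape=2_2[_]   (p0,_)→(pH,1,left)
state=pH head=1 tape=2_[2]1
The non-blank tape span at halt is 2_21.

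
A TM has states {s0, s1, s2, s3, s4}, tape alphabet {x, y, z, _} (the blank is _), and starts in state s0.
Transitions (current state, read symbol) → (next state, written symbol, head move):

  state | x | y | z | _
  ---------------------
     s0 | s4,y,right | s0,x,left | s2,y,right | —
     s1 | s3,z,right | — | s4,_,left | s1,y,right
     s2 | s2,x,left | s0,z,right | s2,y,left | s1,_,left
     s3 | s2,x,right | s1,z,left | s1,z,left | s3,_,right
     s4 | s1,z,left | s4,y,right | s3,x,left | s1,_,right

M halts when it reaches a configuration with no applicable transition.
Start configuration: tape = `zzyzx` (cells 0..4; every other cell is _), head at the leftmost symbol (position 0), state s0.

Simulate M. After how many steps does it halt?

state=s0 head=0 tape=[z]zyzx   (s0,z)→(s2,y,right)
state=s2 head=1 tape=y[z]yzx   (s2,z)→(s2,y,left)
state=s2 head=0 tape=[y]yyzx   (s2,y)→(s0,z,right)
state=s0 head=1 tape=z[y]yzx   (s0,y)→(s0,x,left)
state=s0 head=0 tape=[z]xyzx   (s0,z)→(s2,y,right)
state=s2 head=1 tape=y[x]yzx   (s2,x)→(s2,x,left)
state=s2 head=0 tape=[y]xyzx   (s2,y)→(s0,z,right)
state=s0 head=1 tape=z[x]yzx   (s0,x)→(s4,y,right)
state=s4 head=2 tape=zy[y]zx   (s4,y)→(s4,y,right)
state=s4 head=3 tape=zyy[z]x   (s4,z)→(s3,x,left)
state=s3 head=2 tape=zy[y]xx   (s3,y)→(s1,z,left)
state=s1 head=1 tape=z[y]zxx
M halts after 11 transitions.

11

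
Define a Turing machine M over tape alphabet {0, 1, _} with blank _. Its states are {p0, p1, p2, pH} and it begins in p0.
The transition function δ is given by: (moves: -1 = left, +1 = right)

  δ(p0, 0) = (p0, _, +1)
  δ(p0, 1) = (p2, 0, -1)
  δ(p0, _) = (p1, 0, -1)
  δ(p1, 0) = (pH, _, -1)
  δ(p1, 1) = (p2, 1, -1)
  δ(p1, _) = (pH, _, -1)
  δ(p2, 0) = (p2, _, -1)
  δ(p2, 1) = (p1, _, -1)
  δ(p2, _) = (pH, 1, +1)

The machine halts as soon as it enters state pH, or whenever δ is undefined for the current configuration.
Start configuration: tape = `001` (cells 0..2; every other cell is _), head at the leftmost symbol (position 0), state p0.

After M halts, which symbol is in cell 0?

_

state=p0 head=0 tape=[0]01   (p0,0)→(p0,_,+1)
state=p0 head=1 tape=_[0]1   (p0,0)→(p0,_,+1)
state=p0 head=2 tape=__[1]   (p0,1)→(p2,0,-1)
state=p2 head=1 tape=_[_]0   (p2,_)→(pH,1,+1)
state=pH head=2 tape=_1[0]
Cell 0 holds _ when M halts.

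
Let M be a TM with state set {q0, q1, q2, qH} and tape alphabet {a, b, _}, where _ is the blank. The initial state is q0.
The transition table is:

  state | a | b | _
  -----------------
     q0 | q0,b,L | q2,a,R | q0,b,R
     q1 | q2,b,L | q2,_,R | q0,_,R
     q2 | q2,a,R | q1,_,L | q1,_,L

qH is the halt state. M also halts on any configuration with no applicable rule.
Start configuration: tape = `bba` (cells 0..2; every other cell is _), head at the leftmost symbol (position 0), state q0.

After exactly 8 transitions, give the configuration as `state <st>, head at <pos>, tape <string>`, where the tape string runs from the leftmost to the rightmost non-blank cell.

state q1, head at 0, tape ba_a

state=q0 head=0 tape=__[b]ba   (q0,b)→(q2,a,R)
state=q2 head=1 tape=__a[b]a   (q2,b)→(q1,_,L)
state=q1 head=0 tape=__[a]_a   (q1,a)→(q2,b,L)
state=q2 head=-1 tape=_[_]b_a   (q2,_)→(q1,_,L)
state=q1 head=-2 tape=[_]_b_a   (q1,_)→(q0,_,R)
state=q0 head=-1 tape=_[_]b_a   (q0,_)→(q0,b,R)
state=q0 head=0 tape=_b[b]_a   (q0,b)→(q2,a,R)
state=q2 head=1 tape=_ba[_]a   (q2,_)→(q1,_,L)
state=q1 head=0 tape=_b[a]_a
After 8 steps: state q1, head at 0, tape ba_a.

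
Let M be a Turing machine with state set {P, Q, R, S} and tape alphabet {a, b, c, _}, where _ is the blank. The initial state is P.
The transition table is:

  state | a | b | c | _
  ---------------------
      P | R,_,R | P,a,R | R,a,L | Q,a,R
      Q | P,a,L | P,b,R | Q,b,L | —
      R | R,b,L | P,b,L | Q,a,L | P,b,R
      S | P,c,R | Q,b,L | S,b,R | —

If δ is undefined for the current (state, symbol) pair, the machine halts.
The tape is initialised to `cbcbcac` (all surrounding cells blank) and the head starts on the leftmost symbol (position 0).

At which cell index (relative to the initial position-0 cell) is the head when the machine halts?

state=P head=0 tape=_[c]bcbcac___   (P,c)→(R,a,L)
state=R head=-1 tape=[_]abcbcac___   (R,_)→(P,b,R)
state=P head=0 tape=b[a]bcbcac___   (P,a)→(R,_,R)
state=R head=1 tape=b_[b]cbcac___   (R,b)→(P,b,L)
state=P head=0 tape=b[_]bcbcac___   (P,_)→(Q,a,R)
state=Q head=1 tape=ba[b]cbcac___   (Q,b)→(P,b,R)
state=P head=2 tape=bab[c]bcac___   (P,c)→(R,a,L)
state=R head=1 tape=ba[b]abcac___   (R,b)→(P,b,L)
state=P head=0 tape=b[a]babcac___   (P,a)→(R,_,R)
state=R head=1 tape=b_[b]abcac___   (R,b)→(P,b,L)
state=P head=0 tape=b[_]babcac___   (P,_)→(Q,a,R)
state=Q head=1 tape=ba[b]abcac___   (Q,b)→(P,b,R)
state=P head=2 tape=bab[a]bcac___   (P,a)→(R,_,R)
state=R head=3 tape=bab_[b]cac___   (R,b)→(P,b,L)
state=P head=2 tape=bab[_]bcac___   (P,_)→(Q,a,R)
state=Q head=3 tape=baba[b]cac___   (Q,b)→(P,b,R)
state=P head=4 tape=babab[c]ac___   (P,c)→(R,a,L)
state=R head=3 tape=baba[b]aac___   (R,b)→(P,b,L)
state=P head=2 tape=bab[a]baac___   (P,a)→(R,_,R)
state=R head=3 tape=bab_[b]aac___   (R,b)→(P,b,L)
state=P head=2 tape=bab[_]baac___   (P,_)→(Q,a,R)
state=Q head=3 tape=baba[b]aac___   (Q,b)→(P,b,R)
state=P head=4 tape=babab[a]ac___   (P,a)→(R,_,R)
state=R head=5 tape=babab_[a]c___   (R,a)→(R,b,L)
state=R head=4 tape=babab[_]bc___   (R,_)→(P,b,R)
state=P head=5 tape=bababb[b]c___   (P,b)→(P,a,R)
state=P head=6 tape=bababba[c]___   (P,c)→(R,a,L)
state=R head=5 tape=bababb[a]a___   (R,a)→(R,b,L)
state=R head=4 tape=babab[b]ba___   (R,b)→(P,b,L)
state=P head=3 tape=baba[b]bba___   (P,b)→(P,a,R)
state=P head=4 tape=babaa[b]ba___   (P,b)→(P,a,R)
state=P head=5 tape=babaaa[b]a___   (P,b)→(P,a,R)
state=P head=6 tape=babaaaa[a]___   (P,a)→(R,_,R)
state=R head=7 tape=babaaaa_[_]__   (R,_)→(P,b,R)
state=P head=8 tape=babaaaa_b[_]_   (P,_)→(Q,a,R)
state=Q head=9 tape=babaaaa_ba[_]
At halt the head is at cell 9.

9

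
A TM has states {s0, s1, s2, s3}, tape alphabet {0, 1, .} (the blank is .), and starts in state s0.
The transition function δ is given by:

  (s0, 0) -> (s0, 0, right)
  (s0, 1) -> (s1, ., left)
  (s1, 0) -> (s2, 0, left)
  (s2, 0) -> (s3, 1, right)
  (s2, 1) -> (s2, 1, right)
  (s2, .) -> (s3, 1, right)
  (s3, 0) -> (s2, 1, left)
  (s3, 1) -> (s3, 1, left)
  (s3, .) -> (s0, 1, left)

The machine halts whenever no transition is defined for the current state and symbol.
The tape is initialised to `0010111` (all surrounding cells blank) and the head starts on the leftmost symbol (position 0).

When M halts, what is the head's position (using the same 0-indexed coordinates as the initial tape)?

6

s0 | [0]010111..   read 0 → write 0, move right, go to s0
s0 | 0[0]10111..   read 0 → write 0, move right, go to s0
s0 | 00[1]0111..   read 1 → write ., move left, go to s1
s1 | 0[0].0111..   read 0 → write 0, move left, go to s2
s2 | [0]0.0111..   read 0 → write 1, move right, go to s3
s3 | 1[0].0111..   read 0 → write 1, move left, go to s2
s2 | [1]1.0111..   read 1 → write 1, move right, go to s2
s2 | 1[1].0111..   read 1 → write 1, move right, go to s2
s2 | 11[.]0111..   read . → write 1, move right, go to s3
s3 | 111[0]111..   read 0 → write 1, move left, go to s2
s2 | 11[1]1111..   read 1 → write 1, move right, go to s2
s2 | 111[1]111..   read 1 → write 1, move right, go to s2
s2 | 1111[1]11..   read 1 → write 1, move right, go to s2
s2 | 11111[1]1..   read 1 → write 1, move right, go to s2
s2 | 111111[1]..   read 1 → write 1, move right, go to s2
s2 | 1111111[.].   read . → write 1, move right, go to s3
s3 | 11111111[.]   read . → write 1, move left, go to s0
s0 | 1111111[1]1   read 1 → write ., move left, go to s1
s1 | 111111[1].1
At halt the head is at cell 6.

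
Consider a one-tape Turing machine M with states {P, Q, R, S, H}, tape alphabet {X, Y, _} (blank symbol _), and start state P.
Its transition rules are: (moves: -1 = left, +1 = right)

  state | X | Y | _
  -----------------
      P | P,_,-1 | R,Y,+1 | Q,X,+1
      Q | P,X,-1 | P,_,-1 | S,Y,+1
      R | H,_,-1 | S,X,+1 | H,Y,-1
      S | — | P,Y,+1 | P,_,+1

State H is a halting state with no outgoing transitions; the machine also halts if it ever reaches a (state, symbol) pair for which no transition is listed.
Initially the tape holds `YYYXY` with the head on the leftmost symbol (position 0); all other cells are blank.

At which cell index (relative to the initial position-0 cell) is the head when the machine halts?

state=P head=0 tape=[Y]YYXY   (P,Y)→(R,Y,+1)
state=R head=1 tape=Y[Y]YXY   (R,Y)→(S,X,+1)
state=S head=2 tape=YX[Y]XY   (S,Y)→(P,Y,+1)
state=P head=3 tape=YXY[X]Y   (P,X)→(P,_,-1)
state=P head=2 tape=YX[Y]_Y   (P,Y)→(R,Y,+1)
state=R head=3 tape=YXY[_]Y   (R,_)→(H,Y,-1)
state=H head=2 tape=YX[Y]YY
At halt the head is at cell 2.

2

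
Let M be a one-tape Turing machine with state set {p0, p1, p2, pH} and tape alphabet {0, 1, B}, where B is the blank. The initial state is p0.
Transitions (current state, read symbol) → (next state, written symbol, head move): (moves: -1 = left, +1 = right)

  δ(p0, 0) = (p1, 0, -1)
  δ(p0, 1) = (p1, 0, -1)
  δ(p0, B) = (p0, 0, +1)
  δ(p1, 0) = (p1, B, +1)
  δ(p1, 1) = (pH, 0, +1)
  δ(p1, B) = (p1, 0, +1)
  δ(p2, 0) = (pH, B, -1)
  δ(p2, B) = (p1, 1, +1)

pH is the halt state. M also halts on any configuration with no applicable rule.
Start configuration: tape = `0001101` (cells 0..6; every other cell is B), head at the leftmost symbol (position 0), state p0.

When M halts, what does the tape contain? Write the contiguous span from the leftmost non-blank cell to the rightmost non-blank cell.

0BBB0101

state=p0 head=0 tape=B[0]001101   (p0,0)→(p1,0,-1)
state=p1 head=-1 tape=[B]0001101   (p1,B)→(p1,0,+1)
state=p1 head=0 tape=0[0]001101   (p1,0)→(p1,B,+1)
state=p1 head=1 tape=0B[0]01101   (p1,0)→(p1,B,+1)
state=p1 head=2 tape=0BB[0]1101   (p1,0)→(p1,B,+1)
state=p1 head=3 tape=0BBB[1]101   (p1,1)→(pH,0,+1)
state=pH head=4 tape=0BBB0[1]01
The non-blank tape span at halt is 0BBB0101.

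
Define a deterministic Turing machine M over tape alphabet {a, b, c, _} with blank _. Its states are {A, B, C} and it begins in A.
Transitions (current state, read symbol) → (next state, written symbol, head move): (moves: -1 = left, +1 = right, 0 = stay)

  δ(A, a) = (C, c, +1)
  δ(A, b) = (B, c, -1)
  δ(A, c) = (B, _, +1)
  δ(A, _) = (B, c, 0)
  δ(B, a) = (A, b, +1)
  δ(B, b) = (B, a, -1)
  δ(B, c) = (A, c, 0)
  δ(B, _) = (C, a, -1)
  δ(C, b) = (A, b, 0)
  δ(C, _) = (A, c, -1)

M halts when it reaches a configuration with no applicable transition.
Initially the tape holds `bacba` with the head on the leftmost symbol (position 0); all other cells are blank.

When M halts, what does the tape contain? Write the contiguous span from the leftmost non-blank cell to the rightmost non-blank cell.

b_b_bca

state=A head=0 tape=____[b]acba   (A,b)→(B,c,-1)
state=B head=-1 tape=___[_]cacba   (B,_)→(C,a,-1)
state=C head=-2 tape=__[_]acacba   (C,_)→(A,c,-1)
state=A head=-3 tape=_[_]cacacba   (A,_)→(B,c,0)
state=B head=-3 tape=_[c]cacacba   (B,c)→(A,c,0)
state=A head=-3 tape=_[c]cacacba   (A,c)→(B,_,+1)
state=B head=-2 tape=__[c]acacba   (B,c)→(A,c,0)
state=A head=-2 tape=__[c]acacba   (A,c)→(B,_,+1)
state=B head=-1 tape=___[a]cacba   (B,a)→(A,b,+1)
state=A head=0 tape=___b[c]acba   (A,c)→(B,_,+1)
state=B head=1 tape=___b_[a]cba   (B,a)→(A,b,+1)
state=A head=2 tape=___b_b[c]ba   (A,c)→(B,_,+1)
state=B head=3 tape=___b_b_[b]a   (B,b)→(B,a,-1)
state=B head=2 tape=___b_b[_]aa   (B,_)→(C,a,-1)
state=C head=1 tape=___b_[b]aaa   (C,b)→(A,b,0)
state=A head=1 tape=___b_[b]aaa   (A,b)→(B,c,-1)
state=B head=0 tape=___b[_]caaa   (B,_)→(C,a,-1)
state=C head=-1 tape=___[b]acaaa   (C,b)→(A,b,0)
state=A head=-1 tape=___[b]acaaa   (A,b)→(B,c,-1)
state=B head=-2 tape=__[_]cacaaa   (B,_)→(C,a,-1)
state=C head=-3 tape=_[_]acacaaa   (C,_)→(A,c,-1)
state=A head=-4 tape=[_]cacacaaa   (A,_)→(B,c,0)
state=B head=-4 tape=[c]cacacaaa   (B,c)→(A,c,0)
state=A head=-4 tape=[c]cacacaaa   (A,c)→(B,_,+1)
state=B head=-3 tape=_[c]acacaaa   (B,c)→(A,c,0)
state=A head=-3 tape=_[c]acacaaa   (A,c)→(B,_,+1)
state=B head=-2 tape=__[a]cacaaa   (B,a)→(A,b,+1)
state=A head=-1 tape=__b[c]acaaa   (A,c)→(B,_,+1)
state=B head=0 tape=__b_[a]caaa   (B,a)→(A,b,+1)
state=A head=1 tape=__b_b[c]aaa   (A,c)→(B,_,+1)
state=B head=2 tape=__b_b_[a]aa   (B,a)→(A,b,+1)
state=A head=3 tape=__b_b_b[a]a   (A,a)→(C,c,+1)
state=C head=4 tape=__b_b_bc[a]
The non-blank tape span at halt is b_b_bca.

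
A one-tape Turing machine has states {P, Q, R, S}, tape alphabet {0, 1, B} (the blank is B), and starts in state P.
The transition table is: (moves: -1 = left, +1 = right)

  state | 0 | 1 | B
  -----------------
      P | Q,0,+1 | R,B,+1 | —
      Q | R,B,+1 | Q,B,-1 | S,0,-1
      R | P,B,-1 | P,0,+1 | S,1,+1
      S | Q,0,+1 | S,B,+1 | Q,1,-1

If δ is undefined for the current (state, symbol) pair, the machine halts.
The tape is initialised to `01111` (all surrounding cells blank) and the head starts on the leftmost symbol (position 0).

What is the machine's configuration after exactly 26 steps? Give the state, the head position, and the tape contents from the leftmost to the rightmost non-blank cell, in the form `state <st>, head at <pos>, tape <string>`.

state S, head at 4, tape 001

P | [0]1111BB   read 0 → write 0, move +1, go to Q
Q | 0[1]111BB   read 1 → write B, move -1, go to Q
Q | [0]B111BB   read 0 → write B, move +1, go to R
R | B[B]111BB   read B → write 1, move +1, go to S
S | B1[1]11BB   read 1 → write B, move +1, go to S
S | B1B[1]1BB   read 1 → write B, move +1, go to S
S | B1BB[1]BB   read 1 → write B, move +1, go to S
S | B1BBB[B]B   read B → write 1, move -1, go to Q
Q | B1BB[B]1B   read B → write 0, move -1, go to S
S | B1B[B]01B   read B → write 1, move -1, go to Q
Q | B1[B]101B   read B → write 0, move -1, go to S
S | B[1]0101B   read 1 → write B, move +1, go to S
S | BB[0]101B   read 0 → write 0, move +1, go to Q
Q | BB0[1]01B   read 1 → write B, move -1, go to Q
Q | BB[0]B01B   read 0 → write B, move +1, go to R
R | BBB[B]01B   read B → write 1, move +1, go to S
S | BBB1[0]1B   read 0 → write 0, move +1, go to Q
Q | BBB10[1]B   read 1 → write B, move -1, go to Q
Q | BBB1[0]BB   read 0 → write B, move +1, go to R
R | BBB1B[B]B   read B → write 1, move +1, go to S
S | BBB1B1[B]   read B → write 1, move -1, go to Q
Q | BBB1B[1]1   read 1 → write B, move -1, go to Q
Q | BBB1[B]B1   read B → write 0, move -1, go to S
S | BBB[1]0B1   read 1 → write B, move +1, go to S
S | BBBB[0]B1   read 0 → write 0, move +1, go to Q
Q | BBBB0[B]1   read B → write 0, move -1, go to S
S | BBBB[0]01
After 26 steps: state S, head at 4, tape 001.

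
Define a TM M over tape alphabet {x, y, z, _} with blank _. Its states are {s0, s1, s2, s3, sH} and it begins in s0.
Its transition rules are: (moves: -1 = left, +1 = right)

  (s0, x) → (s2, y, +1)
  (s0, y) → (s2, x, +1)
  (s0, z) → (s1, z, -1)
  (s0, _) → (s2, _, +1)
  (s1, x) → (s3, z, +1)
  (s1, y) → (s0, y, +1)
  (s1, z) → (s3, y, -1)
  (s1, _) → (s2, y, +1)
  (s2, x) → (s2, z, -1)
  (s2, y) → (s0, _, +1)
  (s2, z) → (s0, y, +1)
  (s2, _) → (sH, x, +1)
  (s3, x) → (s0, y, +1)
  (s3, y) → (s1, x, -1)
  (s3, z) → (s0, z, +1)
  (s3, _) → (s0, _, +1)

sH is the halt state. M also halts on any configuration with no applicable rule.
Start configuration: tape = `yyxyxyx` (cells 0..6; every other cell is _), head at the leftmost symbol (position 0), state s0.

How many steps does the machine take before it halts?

s0 | [y]yxyxyx__   read y → write x, move +1, go to s2
s2 | x[y]xyxyx__   read y → write _, move +1, go to s0
s0 | x_[x]yxyx__   read x → write y, move +1, go to s2
s2 | x_y[y]xyx__   read y → write _, move +1, go to s0
s0 | x_y_[x]yx__   read x → write y, move +1, go to s2
s2 | x_y_y[y]x__   read y → write _, move +1, go to s0
s0 | x_y_y_[x]__   read x → write y, move +1, go to s2
s2 | x_y_y_y[_]_   read _ → write x, move +1, go to sH
sH | x_y_y_yx[_]
M halts after 8 transitions.

8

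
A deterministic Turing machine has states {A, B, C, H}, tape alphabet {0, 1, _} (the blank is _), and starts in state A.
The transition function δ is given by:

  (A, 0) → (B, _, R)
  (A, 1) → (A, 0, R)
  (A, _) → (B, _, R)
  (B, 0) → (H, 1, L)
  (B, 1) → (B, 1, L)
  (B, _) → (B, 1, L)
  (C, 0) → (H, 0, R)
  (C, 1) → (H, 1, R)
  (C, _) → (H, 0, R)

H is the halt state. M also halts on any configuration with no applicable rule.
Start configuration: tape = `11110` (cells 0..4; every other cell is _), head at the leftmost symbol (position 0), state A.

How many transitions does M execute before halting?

8

A | [1]1110_   read 1 → write 0, move R, go to A
A | 0[1]110_   read 1 → write 0, move R, go to A
A | 00[1]10_   read 1 → write 0, move R, go to A
A | 000[1]0_   read 1 → write 0, move R, go to A
A | 0000[0]_   read 0 → write _, move R, go to B
B | 0000_[_]   read _ → write 1, move L, go to B
B | 0000[_]1   read _ → write 1, move L, go to B
B | 000[0]11   read 0 → write 1, move L, go to H
H | 00[0]111
M halts after 8 transitions.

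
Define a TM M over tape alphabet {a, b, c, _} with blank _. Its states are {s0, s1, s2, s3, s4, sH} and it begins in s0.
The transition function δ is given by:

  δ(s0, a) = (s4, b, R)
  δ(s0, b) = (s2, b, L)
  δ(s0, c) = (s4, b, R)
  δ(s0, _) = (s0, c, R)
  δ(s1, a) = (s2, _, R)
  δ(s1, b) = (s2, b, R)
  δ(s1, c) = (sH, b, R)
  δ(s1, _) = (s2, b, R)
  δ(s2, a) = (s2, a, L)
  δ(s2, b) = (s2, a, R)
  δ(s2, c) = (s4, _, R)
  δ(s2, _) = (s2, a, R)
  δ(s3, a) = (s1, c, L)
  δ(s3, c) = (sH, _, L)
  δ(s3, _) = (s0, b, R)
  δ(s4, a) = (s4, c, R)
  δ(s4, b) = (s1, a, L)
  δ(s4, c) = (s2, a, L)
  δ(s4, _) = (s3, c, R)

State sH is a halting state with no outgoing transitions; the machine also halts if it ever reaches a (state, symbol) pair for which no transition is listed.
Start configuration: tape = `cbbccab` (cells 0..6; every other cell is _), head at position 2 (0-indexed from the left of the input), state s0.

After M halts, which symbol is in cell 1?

state=s0 head=2 tape=cb[b]ccab   (s0,b)→(s2,b,L)
state=s2 head=1 tape=c[b]bccab   (s2,b)→(s2,a,R)
state=s2 head=2 tape=ca[b]ccab   (s2,b)→(s2,a,R)
state=s2 head=3 tape=caa[c]cab   (s2,c)→(s4,_,R)
state=s4 head=4 tape=caa_[c]ab   (s4,c)→(s2,a,L)
state=s2 head=3 tape=caa[_]aab   (s2,_)→(s2,a,R)
state=s2 head=4 tape=caaa[a]ab   (s2,a)→(s2,a,L)
state=s2 head=3 tape=caa[a]aab   (s2,a)→(s2,a,L)
state=s2 head=2 tape=ca[a]aaab   (s2,a)→(s2,a,L)
state=s2 head=1 tape=c[a]aaaab   (s2,a)→(s2,a,L)
state=s2 head=0 tape=[c]aaaaab   (s2,c)→(s4,_,R)
state=s4 head=1 tape=_[a]aaaab   (s4,a)→(s4,c,R)
state=s4 head=2 tape=_c[a]aaab   (s4,a)→(s4,c,R)
state=s4 head=3 tape=_cc[a]aab   (s4,a)→(s4,c,R)
state=s4 head=4 tape=_ccc[a]ab   (s4,a)→(s4,c,R)
state=s4 head=5 tape=_cccc[a]b   (s4,a)→(s4,c,R)
state=s4 head=6 tape=_ccccc[b]   (s4,b)→(s1,a,L)
state=s1 head=5 tape=_cccc[c]a   (s1,c)→(sH,b,R)
state=sH head=6 tape=_ccccb[a]
Cell 1 holds c when M halts.

c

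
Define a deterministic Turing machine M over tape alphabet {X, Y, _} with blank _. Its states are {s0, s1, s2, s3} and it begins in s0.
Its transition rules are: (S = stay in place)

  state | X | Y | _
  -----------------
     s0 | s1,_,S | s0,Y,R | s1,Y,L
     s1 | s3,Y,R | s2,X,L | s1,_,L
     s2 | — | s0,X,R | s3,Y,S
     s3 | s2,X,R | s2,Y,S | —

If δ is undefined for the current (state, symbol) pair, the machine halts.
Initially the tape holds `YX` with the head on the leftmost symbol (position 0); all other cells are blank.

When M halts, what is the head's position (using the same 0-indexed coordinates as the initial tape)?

state=s0 head=0 tape=_[Y]X   (s0,Y)→(s0,Y,R)
state=s0 head=1 tape=_Y[X]   (s0,X)→(s1,_,S)
state=s1 head=1 tape=_Y[_]   (s1,_)→(s1,_,L)
state=s1 head=0 tape=_[Y]_   (s1,Y)→(s2,X,L)
state=s2 head=-1 tape=[_]X_   (s2,_)→(s3,Y,S)
state=s3 head=-1 tape=[Y]X_   (s3,Y)→(s2,Y,S)
state=s2 head=-1 tape=[Y]X_   (s2,Y)→(s0,X,R)
state=s0 head=0 tape=X[X]_   (s0,X)→(s1,_,S)
state=s1 head=0 tape=X[_]_   (s1,_)→(s1,_,L)
state=s1 head=-1 tape=[X]__   (s1,X)→(s3,Y,R)
state=s3 head=0 tape=Y[_]_
At halt the head is at cell 0.

0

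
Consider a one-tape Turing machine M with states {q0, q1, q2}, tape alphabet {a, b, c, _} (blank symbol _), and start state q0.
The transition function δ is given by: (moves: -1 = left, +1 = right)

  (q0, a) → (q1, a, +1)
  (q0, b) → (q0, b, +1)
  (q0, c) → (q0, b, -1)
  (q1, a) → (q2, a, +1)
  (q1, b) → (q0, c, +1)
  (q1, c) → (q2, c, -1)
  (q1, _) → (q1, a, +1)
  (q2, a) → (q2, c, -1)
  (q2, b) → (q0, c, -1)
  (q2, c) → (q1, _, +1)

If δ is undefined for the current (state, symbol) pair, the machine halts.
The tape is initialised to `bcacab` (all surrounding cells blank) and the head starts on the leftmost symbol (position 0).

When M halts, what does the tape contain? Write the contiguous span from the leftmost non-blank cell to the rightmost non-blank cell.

q0 | [b]cacab_   read b → write b, move +1, go to q0
q0 | b[c]acab_   read c → write b, move -1, go to q0
q0 | [b]bacab_   read b → write b, move +1, go to q0
q0 | b[b]acab_   read b → write b, move +1, go to q0
q0 | bb[a]cab_   read a → write a, move +1, go to q1
q1 | bba[c]ab_   read c → write c, move -1, go to q2
q2 | bb[a]cab_   read a → write c, move -1, go to q2
q2 | b[b]ccab_   read b → write c, move -1, go to q0
q0 | [b]cccab_   read b → write b, move +1, go to q0
q0 | b[c]ccab_   read c → write b, move -1, go to q0
q0 | [b]bccab_   read b → write b, move +1, go to q0
q0 | b[b]ccab_   read b → write b, move +1, go to q0
q0 | bb[c]cab_   read c → write b, move -1, go to q0
q0 | b[b]bcab_   read b → write b, move +1, go to q0
q0 | bb[b]cab_   read b → write b, move +1, go to q0
q0 | bbb[c]ab_   read c → write b, move -1, go to q0
q0 | bb[b]bab_   read b → write b, move +1, go to q0
q0 | bbb[b]ab_   read b → write b, move +1, go to q0
q0 | bbbb[a]b_   read a → write a, move +1, go to q1
q1 | bbbba[b]_   read b → write c, move +1, go to q0
q0 | bbbbac[_]
The non-blank tape span at halt is bbbbac.

bbbbac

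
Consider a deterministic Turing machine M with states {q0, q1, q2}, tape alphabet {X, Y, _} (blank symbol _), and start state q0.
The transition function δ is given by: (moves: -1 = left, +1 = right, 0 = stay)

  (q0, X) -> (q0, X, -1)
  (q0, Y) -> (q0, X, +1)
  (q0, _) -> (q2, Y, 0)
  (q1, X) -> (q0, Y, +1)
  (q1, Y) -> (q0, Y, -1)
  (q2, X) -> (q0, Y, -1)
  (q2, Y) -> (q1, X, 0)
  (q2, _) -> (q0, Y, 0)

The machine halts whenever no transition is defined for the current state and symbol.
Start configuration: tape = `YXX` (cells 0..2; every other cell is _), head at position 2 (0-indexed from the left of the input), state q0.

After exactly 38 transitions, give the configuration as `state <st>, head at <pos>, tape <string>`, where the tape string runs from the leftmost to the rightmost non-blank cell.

state q0, head at -4, tape XXXXXXXX

state=q0 head=2 tape=_____YX[X]   (q0,X)→(q0,X,-1)
state=q0 head=1 tape=_____Y[X]X   (q0,X)→(q0,X,-1)
state=q0 head=0 tape=_____[Y]XX   (q0,Y)→(q0,X,+1)
state=q0 head=1 tape=_____X[X]X   (q0,X)→(q0,X,-1)
state=q0 head=0 tape=_____[X]XX   (q0,X)→(q0,X,-1)
state=q0 head=-1 tape=____[_]XXX   (q0,_)→(q2,Y,0)
state=q2 head=-1 tape=____[Y]XXX   (q2,Y)→(q1,X,0)
state=q1 head=-1 tape=____[X]XXX   (q1,X)→(q0,Y,+1)
state=q0 head=0 tape=____Y[X]XX   (q0,X)→(q0,X,-1)
state=q0 head=-1 tape=____[Y]XXX   (q0,Y)→(q0,X,+1)
state=q0 head=0 tape=____X[X]XX   (q0,X)→(q0,X,-1)
state=q0 head=-1 tape=____[X]XXX   (q0,X)→(q0,X,-1)
state=q0 head=-2 tape=___[_]XXXX   (q0,_)→(q2,Y,0)
state=q2 head=-2 tape=___[Y]XXXX   (q2,Y)→(q1,X,0)
state=q1 head=-2 tape=___[X]XXXX   (q1,X)→(q0,Y,+1)
state=q0 head=-1 tape=___Y[X]XXX   (q0,X)→(q0,X,-1)
state=q0 head=-2 tape=___[Y]XXXX   (q0,Y)→(q0,X,+1)
state=q0 head=-1 tape=___X[X]XXX   (q0,X)→(q0,X,-1)
state=q0 head=-2 tape=___[X]XXXX   (q0,X)→(q0,X,-1)
state=q0 head=-3 tape=__[_]XXXXX   (q0,_)→(q2,Y,0)
state=q2 head=-3 tape=__[Y]XXXXX   (q2,Y)→(q1,X,0)
state=q1 head=-3 tape=__[X]XXXXX   (q1,X)→(q0,Y,+1)
state=q0 head=-2 tape=__Y[X]XXXX   (q0,X)→(q0,X,-1)
state=q0 head=-3 tape=__[Y]XXXXX   (q0,Y)→(q0,X,+1)
state=q0 head=-2 tape=__X[X]XXXX   (q0,X)→(q0,X,-1)
state=q0 head=-3 tape=__[X]XXXXX   (q0,X)→(q0,X,-1)
state=q0 head=-4 tape=_[_]XXXXXX   (q0,_)→(q2,Y,0)
state=q2 head=-4 tape=_[Y]XXXXXX   (q2,Y)→(q1,X,0)
state=q1 head=-4 tape=_[X]XXXXXX   (q1,X)→(q0,Y,+1)
state=q0 head=-3 tape=_Y[X]XXXXX   (q0,X)→(q0,X,-1)
state=q0 head=-4 tape=_[Y]XXXXXX   (q0,Y)→(q0,X,+1)
state=q0 head=-3 tape=_X[X]XXXXX   (q0,X)→(q0,X,-1)
state=q0 head=-4 tape=_[X]XXXXXX   (q0,X)→(q0,X,-1)
state=q0 head=-5 tape=[_]XXXXXXX   (q0,_)→(q2,Y,0)
state=q2 head=-5 tape=[Y]XXXXXXX   (q2,Y)→(q1,X,0)
state=q1 head=-5 tape=[X]XXXXXXX   (q1,X)→(q0,Y,+1)
state=q0 head=-4 tape=Y[X]XXXXXX   (q0,X)→(q0,X,-1)
state=q0 head=-5 tape=[Y]XXXXXXX   (q0,Y)→(q0,X,+1)
state=q0 head=-4 tape=X[X]XXXXXX
After 38 steps: state q0, head at -4, tape XXXXXXXX.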